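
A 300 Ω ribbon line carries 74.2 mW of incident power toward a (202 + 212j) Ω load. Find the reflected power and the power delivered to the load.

P_reflected ≈ 13.6 mW; P_delivered ≈ 60.6 mW

|Γ| = |(-98 + j212)/(502 + j212)| = 0.429
|Γ|² = 0.184
P_refl = |Γ|²·P_inc = 13.6 mW, P_del = (1 − |Γ|²)·P_inc = 60.6 mW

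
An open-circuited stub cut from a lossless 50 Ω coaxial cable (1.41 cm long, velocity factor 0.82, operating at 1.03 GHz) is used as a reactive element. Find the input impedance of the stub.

λ = v/f = 0.82·c / 1.03 GHz = 0.239 m
βl = 2π·l/λ = 2π × 0.059 = 21.3°
tan(βl) = 0.389
For an open-circuited stub, Z_in = −jZ_0·cot(βl) = −jZ_0/tan(βl)

Z_in ≈ −j129 Ω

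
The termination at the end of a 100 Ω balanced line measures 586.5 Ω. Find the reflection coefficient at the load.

Γ = 0.709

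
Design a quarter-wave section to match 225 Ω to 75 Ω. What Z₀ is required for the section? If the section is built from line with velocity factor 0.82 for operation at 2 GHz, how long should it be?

Z_qwt ≈ 130 Ω; length ≈ 3.08 cm

Z_qwt = √(Z_0·R_L) = √(75 × 225) = √16880
λ = 0.82·c/f = 0.123 m, so l = λ/4 = 0.0307 m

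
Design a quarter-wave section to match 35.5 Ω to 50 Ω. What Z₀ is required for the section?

Z_qwt ≈ 42.1 Ω

Z_qwt = √(Z_0·R_L) = √(50 × 35.5) = √1775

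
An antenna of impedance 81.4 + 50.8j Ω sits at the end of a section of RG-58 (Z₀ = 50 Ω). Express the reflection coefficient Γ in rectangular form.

Γ = (Z_L − Z_0)/(Z_L + Z_0) = (31.4 + j50.8)/(131.4 + j50.8)

Γ ≈ 0.338 + j0.256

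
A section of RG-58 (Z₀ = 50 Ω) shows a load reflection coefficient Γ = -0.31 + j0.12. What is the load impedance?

Z_L ≈ 25.7 + j6.93 Ω

Z_L = Z_0·(1 + Γ)/(1 − Γ) = 50·(0.69 + j0.12)/(1.31 − j0.12)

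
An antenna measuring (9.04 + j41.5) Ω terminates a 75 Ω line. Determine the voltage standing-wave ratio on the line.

VSWR ≈ 10.9

Γ = (Z_L − Z_0)/(Z_L + Z_0) = (-65.96 + j41.5)/(84.04 + j41.5)
|Γ| = 77.9/93.7 = 0.831
VSWR = (1 + |Γ|)/(1 − |Γ|) = 1.83/0.169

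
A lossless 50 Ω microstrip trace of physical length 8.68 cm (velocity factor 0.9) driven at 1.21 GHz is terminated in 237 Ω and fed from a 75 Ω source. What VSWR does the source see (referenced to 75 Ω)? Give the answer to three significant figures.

λ = v/f = 0.9·c / 1.21 GHz = 0.223 m
βl = 2π·l/λ = 2π × 0.389 = 140°
tan(βl) = -0.838
Z_in = Z_0·(Z_L + jZ_0·tanβl)/(Z_0 + jZ_L·tanβl) = 24 + j53.6 Ω
Γ_s = (Z_in − Z_s)/(Z_in + Z_s) = (-51 + j53.6)/(99 + j53.6), |Γ_s| = 0.657
VSWR = (1 + |Γ_s|)/(1 − |Γ_s|)

VSWR ≈ 4.83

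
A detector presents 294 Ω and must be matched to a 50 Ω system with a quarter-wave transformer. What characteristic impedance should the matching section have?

Z_qwt ≈ 121 Ω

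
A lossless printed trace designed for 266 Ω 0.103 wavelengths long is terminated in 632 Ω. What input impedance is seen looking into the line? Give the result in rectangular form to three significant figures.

Z_in ≈ 235 − j221 Ω

βl = 2π × 0.103 = 37.1°
tan(βl) = tan(37.1°) = 0.756
Z_in = Z_0·(Z_L + jZ_0·tanβl)/(Z_0 + jZ_L·tanβl)
     = 266·(632 + j201)/(266 + j478)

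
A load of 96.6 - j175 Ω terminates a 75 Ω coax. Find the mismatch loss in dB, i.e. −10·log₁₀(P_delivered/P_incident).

mismatch loss ≈ 3.17 dB

Γ = (21.6 − j175)/(171.6 − j175), |Γ| = 0.719
|Γ|² = 0.518, so P_del/P_inc = 1 − |Γ|² = 0.482
ML = −10·log₁₀(1 − |Γ|²)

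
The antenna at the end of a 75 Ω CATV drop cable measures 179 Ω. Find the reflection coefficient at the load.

Γ = 0.409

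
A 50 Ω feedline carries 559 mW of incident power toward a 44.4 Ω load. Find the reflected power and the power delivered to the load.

P_reflected ≈ 1.97 mW; P_delivered ≈ 557 mW

Γ = (44.4 − 50)/(44.4 + 50) = -0.0593
|Γ|² = 0.00352
P_refl = |Γ|²·P_inc = 1.97 mW, P_del = (1 − |Γ|²)·P_inc = 557 mW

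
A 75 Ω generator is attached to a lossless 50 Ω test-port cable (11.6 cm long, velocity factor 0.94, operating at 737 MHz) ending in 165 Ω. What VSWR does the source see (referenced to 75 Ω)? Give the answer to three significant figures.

VSWR ≈ 4.67

λ = v/f = 0.94·c / 737 MHz = 0.383 m
βl = 2π·l/λ = 2π × 0.303 = 109°
tan(βl) = -2.88
Z_in = Z_0·(Z_L + jZ_0·tanβl)/(Z_0 + jZ_L·tanβl) = 16.8 + j15.6 Ω
Γ_s = (Z_in − Z_s)/(Z_in + Z_s) = (-58.2 + j15.6)/(91.8 + j15.6), |Γ_s| = 0.647
VSWR = (1 + |Γ_s|)/(1 − |Γ_s|)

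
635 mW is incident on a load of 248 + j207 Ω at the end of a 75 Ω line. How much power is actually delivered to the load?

P_delivered ≈ 321 mW

|Γ| = |(173 + j207)/(323 + j207)| = 0.703
|Γ|² = 0.494
P_refl = |Γ|²·P_inc = 314 mW, P_del = (1 − |Γ|²)·P_inc = 321 mW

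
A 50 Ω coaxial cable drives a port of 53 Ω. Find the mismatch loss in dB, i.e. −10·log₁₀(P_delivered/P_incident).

Γ = (53 − 50)/(53 + 50) = 0.0291
|Γ|² = 0.000848, so P_del/P_inc = 1 − |Γ|² = 0.999
ML = −10·log₁₀(1 − |Γ|²)

mismatch loss ≈ 0.00369 dB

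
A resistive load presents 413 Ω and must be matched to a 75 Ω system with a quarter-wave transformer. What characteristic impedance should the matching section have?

Z_qwt = √(Z_0·R_L) = √(75 × 413) = √30980

Z_qwt ≈ 176 Ω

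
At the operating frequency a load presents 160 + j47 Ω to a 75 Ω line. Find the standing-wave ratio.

Γ = (Z_L − Z_0)/(Z_L + Z_0) = (85 + j47)/(235 + j47)
|Γ| = 97.1/240 = 0.405
VSWR = (1 + |Γ|)/(1 − |Γ|) = 1.41/0.595

VSWR ≈ 2.36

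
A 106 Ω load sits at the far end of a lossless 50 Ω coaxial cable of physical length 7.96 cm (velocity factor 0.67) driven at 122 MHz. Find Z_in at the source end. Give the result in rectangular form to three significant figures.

λ = v/f = 0.67·c / 122 MHz = 1.65 m
βl = 2π·l/λ = 2π × 0.0483 = 17.4°
tan(βl) = tan(17.4°) = 0.313
Z_in = Z_0·(Z_L + jZ_0·tanβl)/(Z_0 + jZ_L·tanβl)
     = 50·(106 + j15.7)/(50 + j33.2)

Z_in ≈ 80.8 − j38 Ω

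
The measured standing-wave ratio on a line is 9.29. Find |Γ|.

|Γ| ≈ 0.806

|Γ| = (S − 1)/(S + 1) = (9.29 − 1)/(9.29 + 1) = 8.29/10.3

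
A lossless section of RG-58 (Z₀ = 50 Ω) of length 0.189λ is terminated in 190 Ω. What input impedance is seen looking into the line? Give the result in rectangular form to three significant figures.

βl = 2π × 0.189 = 68°
tan(βl) = tan(68°) = 2.48
Z_in = Z_0·(Z_L + jZ_0·tanβl)/(Z_0 + jZ_L·tanβl)
     = 50·(190 + j124)/(50 + j471)

Z_in ≈ 15.1 − j18.6 Ω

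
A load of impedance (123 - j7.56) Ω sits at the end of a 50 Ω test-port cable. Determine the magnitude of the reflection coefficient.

Γ = (Z_L − Z_0)/(Z_L + Z_0) = (73 − j7.56)/(173 − j7.56)
|Γ| = 73.4/173

|Γ| ≈ 0.424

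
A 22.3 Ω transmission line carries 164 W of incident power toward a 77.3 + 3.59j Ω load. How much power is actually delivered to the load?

|Γ| = |(55 + j3.59)/(99.6 + j3.59)| = 0.553
|Γ|² = 0.306
P_refl = |Γ|²·P_inc = 50.2 W, P_del = (1 − |Γ|²)·P_inc = 114 W

P_delivered ≈ 114 W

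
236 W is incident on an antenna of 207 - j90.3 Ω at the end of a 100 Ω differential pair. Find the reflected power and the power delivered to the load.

|Γ| = |(107 − j90.3)/(307 − j90.3)| = 0.438
|Γ|² = 0.191
P_refl = |Γ|²·P_inc = 45.2 W, P_del = (1 − |Γ|²)·P_inc = 191 W

P_reflected ≈ 45.2 W; P_delivered ≈ 191 W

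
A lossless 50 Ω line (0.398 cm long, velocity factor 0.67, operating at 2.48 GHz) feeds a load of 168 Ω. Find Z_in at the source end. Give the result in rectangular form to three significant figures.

Z_in ≈ 86.2 − j76.4 Ω

λ = v/f = 0.67·c / 2.48 GHz = 0.081 m
βl = 2π·l/λ = 2π × 0.0491 = 17.7°
tan(βl) = tan(17.7°) = 0.319
Z_in = Z_0·(Z_L + jZ_0·tanβl)/(Z_0 + jZ_L·tanβl)
     = 50·(168 + j15.9)/(50 + j53.5)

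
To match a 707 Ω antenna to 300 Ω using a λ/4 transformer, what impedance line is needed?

Z_qwt = √(Z_0·R_L) = √(300 × 707) = √212100

Z_qwt ≈ 461 Ω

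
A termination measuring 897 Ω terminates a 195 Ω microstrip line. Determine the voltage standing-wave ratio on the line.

VSWR ≈ 4.6

Γ = (897 − 195)/(897 + 195) = 0.643
VSWR = (1 + 0.643)/(1 − 0.643)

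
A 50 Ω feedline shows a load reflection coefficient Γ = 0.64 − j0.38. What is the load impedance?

Z_L = Z_0·(1 + Γ)/(1 − Γ) = 50·(1.64 − j0.38)/(0.36 + j0.38)

Z_L ≈ 81.4 − j139 Ω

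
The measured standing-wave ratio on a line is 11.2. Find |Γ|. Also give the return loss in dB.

|Γ| = (S − 1)/(S + 1) = (11.2 − 1)/(11.2 + 1) = 10.2/12.2
RL = −20·log₁₀|Γ| = −20·log₁₀(0.836)

|Γ| ≈ 0.836; return loss ≈ 1.56 dB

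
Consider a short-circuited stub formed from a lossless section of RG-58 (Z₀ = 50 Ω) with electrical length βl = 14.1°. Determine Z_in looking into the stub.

tan(βl) = 0.251
For a short-circuited stub, Z_in = jZ_0·tan(βl)

Z_in ≈ +j12.6 Ω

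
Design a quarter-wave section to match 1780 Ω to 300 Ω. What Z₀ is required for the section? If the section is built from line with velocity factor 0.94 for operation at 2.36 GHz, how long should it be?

Z_qwt ≈ 731 Ω; length ≈ 2.99 cm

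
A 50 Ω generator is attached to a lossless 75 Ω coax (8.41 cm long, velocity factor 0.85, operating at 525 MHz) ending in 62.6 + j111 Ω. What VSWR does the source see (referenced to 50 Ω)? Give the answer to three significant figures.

λ = v/f = 0.85·c / 525 MHz = 0.486 m
βl = 2π·l/λ = 2π × 0.173 = 62.3°
tan(βl) = 1.91
Z_in = Z_0·(Z_L + jZ_0·tanβl)/(Z_0 + jZ_L·tanβl) = 49.6 − j96.1 Ω
Γ_s = (Z_in − Z_s)/(Z_in + Z_s) = (-0.433 − j96.1)/(99.6 − j96.1), |Γ_s| = 0.694
VSWR = (1 + |Γ_s|)/(1 − |Γ_s|)

VSWR ≈ 5.54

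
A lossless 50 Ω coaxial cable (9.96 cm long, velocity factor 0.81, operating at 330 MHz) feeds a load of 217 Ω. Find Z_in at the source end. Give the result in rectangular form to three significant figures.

λ = v/f = 0.81·c / 330 MHz = 0.736 m
βl = 2π·l/λ = 2π × 0.135 = 48.7°
tan(βl) = tan(48.7°) = 1.14
Z_in = Z_0·(Z_L + jZ_0·tanβl)/(Z_0 + jZ_L·tanβl)
     = 50·(217 + j56.9)/(50 + j247)

Z_in ≈ 19.6 − j40 Ω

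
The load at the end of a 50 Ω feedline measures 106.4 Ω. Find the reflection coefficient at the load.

Γ = 0.361

Γ = (Z_L − Z_0)/(Z_L + Z_0) = (106.4 − 50)/(106.4 + 50) = 56.4/156.4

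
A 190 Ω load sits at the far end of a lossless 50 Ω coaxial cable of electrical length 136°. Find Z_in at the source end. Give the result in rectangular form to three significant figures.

tan(βl) = tan(136°) = -0.966
Z_in = Z_0·(Z_L + jZ_0·tanβl)/(Z_0 + jZ_L·tanβl)
     = 50·(190 − j48.3)/(50 − j183)

Z_in ≈ 25.4 + j44.9 Ω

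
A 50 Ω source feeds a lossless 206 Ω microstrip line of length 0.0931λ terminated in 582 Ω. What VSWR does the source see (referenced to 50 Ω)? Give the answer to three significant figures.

βl = 2π × 0.0931 = 33.5°
tan(βl) = 0.662
Z_in = Z_0·(Z_L + jZ_0·tanβl)/(Z_0 + jZ_L·tanβl) = 186 − j212 Ω
Γ_s = (Z_in − Z_s)/(Z_in + Z_s) = (136 − j212)/(236 − j212), |Γ_s| = 0.794
VSWR = (1 + |Γ_s|)/(1 − |Γ_s|)

VSWR ≈ 8.69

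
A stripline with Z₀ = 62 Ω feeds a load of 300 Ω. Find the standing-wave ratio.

VSWR ≈ 4.84

Γ = (300 − 62)/(300 + 62) = 0.657
VSWR = (1 + 0.657)/(1 − 0.657)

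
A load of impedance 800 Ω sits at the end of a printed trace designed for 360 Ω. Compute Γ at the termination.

Γ = 0.379

Γ = (Z_L − Z_0)/(Z_L + Z_0) = (800 − 360)/(800 + 360) = 440/1160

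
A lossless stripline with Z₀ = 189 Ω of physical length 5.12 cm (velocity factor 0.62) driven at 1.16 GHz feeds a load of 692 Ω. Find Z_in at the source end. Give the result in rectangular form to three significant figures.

Z_in ≈ 61.8 + j80.1 Ω

λ = v/f = 0.62·c / 1.16 GHz = 0.16 m
βl = 2π·l/λ = 2π × 0.319 = 115°
tan(βl) = tan(115°) = -2.15
Z_in = Z_0·(Z_L + jZ_0·tanβl)/(Z_0 + jZ_L·tanβl)
     = 189·(692 − j406)/(189 − j1490)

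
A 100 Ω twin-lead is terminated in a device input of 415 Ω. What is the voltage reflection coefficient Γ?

Γ = (Z_L − Z_0)/(Z_L + Z_0) = (415 − 100)/(415 + 100) = 315/515

Γ = 0.612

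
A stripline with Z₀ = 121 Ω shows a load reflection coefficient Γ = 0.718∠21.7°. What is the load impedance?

Z_L = Z_0·(1 + Γ)/(1 − Γ) = 121·(1.67 + j0.265)/(0.333 − j0.265)

Z_L ≈ 323 + j354 Ω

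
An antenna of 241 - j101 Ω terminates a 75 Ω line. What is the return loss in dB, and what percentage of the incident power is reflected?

Γ = (166 − j101)/(316 − j101), |Γ| = 0.586
RL = −20·log₁₀(0.586) = 4.65 dB
P_refl/P_inc = |Γ|² = 0.343

RL ≈ 4.65 dB; 34.3% of incident power reflected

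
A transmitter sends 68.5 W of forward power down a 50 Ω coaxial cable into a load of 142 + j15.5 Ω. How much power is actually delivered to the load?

|Γ| = |(92 + j15.5)/(192 + j15.5)| = 0.484
|Γ|² = 0.235
P_refl = |Γ|²·P_inc = 16.1 W, P_del = (1 − |Γ|²)·P_inc = 52.4 W

P_delivered ≈ 52.4 W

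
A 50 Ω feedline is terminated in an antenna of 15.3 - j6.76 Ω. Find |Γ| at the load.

|Γ| ≈ 0.539

Γ = (Z_L − Z_0)/(Z_L + Z_0) = (-34.7 − j6.76)/(65.3 − j6.76)
|Γ| = 35.4/65.6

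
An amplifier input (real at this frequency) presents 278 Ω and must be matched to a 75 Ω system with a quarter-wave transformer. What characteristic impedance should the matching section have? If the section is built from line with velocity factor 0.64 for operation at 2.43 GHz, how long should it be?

Z_qwt ≈ 144 Ω; length ≈ 1.98 cm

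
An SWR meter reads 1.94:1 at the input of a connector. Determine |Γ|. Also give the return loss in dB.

|Γ| = (S − 1)/(S + 1) = (1.94 − 1)/(1.94 + 1) = 0.94/2.94
RL = −20·log₁₀|Γ| = −20·log₁₀(0.32)

|Γ| ≈ 0.32; return loss ≈ 9.9 dB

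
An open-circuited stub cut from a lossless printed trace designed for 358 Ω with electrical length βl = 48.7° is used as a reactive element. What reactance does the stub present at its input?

X_in ≈ -315 Ω (capacitive)

tan(βl) = 1.14
For an open-circuited stub, Z_in = −jZ_0·cot(βl) = −jZ_0/tan(βl)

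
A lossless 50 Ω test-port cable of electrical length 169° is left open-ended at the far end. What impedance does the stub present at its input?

tan(βl) = -0.194
For an open-ended stub, Z_in = −jZ_0·cot(βl) = −jZ_0/tan(βl)

Z_in ≈ +j257 Ω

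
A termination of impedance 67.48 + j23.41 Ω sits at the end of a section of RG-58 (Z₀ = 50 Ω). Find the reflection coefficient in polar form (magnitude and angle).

Γ ≈ 0.244 ∠ 42°

Γ = (Z_L − Z_0)/(Z_L + Z_0) = (17.48 + j23.41)/(117.5 + j23.41)
|Γ| = 29.2/120 = 0.244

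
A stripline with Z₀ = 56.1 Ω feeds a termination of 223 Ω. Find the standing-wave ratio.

VSWR ≈ 3.98

Γ = (223 − 56.1)/(223 + 56.1) = 0.598
VSWR = (1 + 0.598)/(1 − 0.598)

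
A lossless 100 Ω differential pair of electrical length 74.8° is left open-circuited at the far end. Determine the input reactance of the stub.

tan(βl) = 3.68
For an open-circuited stub, Z_in = −jZ_0·cot(βl) = −jZ_0/tan(βl)

X_in ≈ -27.2 Ω (capacitive)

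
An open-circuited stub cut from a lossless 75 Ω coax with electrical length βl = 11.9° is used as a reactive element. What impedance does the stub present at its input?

tan(βl) = 0.211
For an open-circuited stub, Z_in = −jZ_0·cot(βl) = −jZ_0/tan(βl)

Z_in ≈ −j356 Ω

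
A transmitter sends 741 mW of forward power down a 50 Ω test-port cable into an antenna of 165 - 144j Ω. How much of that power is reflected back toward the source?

P_reflected ≈ 376 mW

|Γ| = |(115 − j144)/(215 − j144)| = 0.712
|Γ|² = 0.507
P_refl = |Γ|²·P_inc = 376 mW, P_del = (1 − |Γ|²)·P_inc = 365 mW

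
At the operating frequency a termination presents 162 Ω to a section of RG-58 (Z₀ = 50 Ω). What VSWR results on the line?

Γ = (162 − 50)/(162 + 50) = 0.528
VSWR = (1 + 0.528)/(1 − 0.528)

VSWR ≈ 3.24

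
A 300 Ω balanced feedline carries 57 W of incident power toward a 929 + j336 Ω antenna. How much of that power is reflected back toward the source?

|Γ| = |(629 + j336)/(1229 + j336)| = 0.56
|Γ|² = 0.313
P_refl = |Γ|²·P_inc = 17.9 W, P_del = (1 − |Γ|²)·P_inc = 39.1 W

P_reflected ≈ 17.9 W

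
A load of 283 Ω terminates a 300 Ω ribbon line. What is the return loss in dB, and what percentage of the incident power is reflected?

Γ = (283 − 300)/(283 + 300) = -0.0292
RL = −20·log₁₀(0.0292) = 30.7 dB
P_refl/P_inc = |Γ|² = 0.00085

RL ≈ 30.7 dB; 0.085% of incident power reflected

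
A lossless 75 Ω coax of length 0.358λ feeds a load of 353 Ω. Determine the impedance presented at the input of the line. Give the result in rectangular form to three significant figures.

βl = 2π × 0.358 = 129°
tan(βl) = tan(129°) = -1.24
Z_in = Z_0·(Z_L + jZ_0·tanβl)/(Z_0 + jZ_L·tanβl)
     = 75·(353 − j93)/(75 − j438)

Z_in ≈ 25.5 + j56.1 Ω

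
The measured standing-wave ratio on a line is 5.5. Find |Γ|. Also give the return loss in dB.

|Γ| ≈ 0.692; return loss ≈ 3.19 dB

|Γ| = (S − 1)/(S + 1) = (5.5 − 1)/(5.5 + 1) = 4.5/6.5
RL = −20·log₁₀|Γ| = −20·log₁₀(0.692)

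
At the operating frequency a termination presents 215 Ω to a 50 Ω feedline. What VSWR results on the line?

VSWR ≈ 4.3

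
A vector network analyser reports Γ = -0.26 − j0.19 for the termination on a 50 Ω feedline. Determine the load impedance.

Z_L ≈ 27.6 − j11.7 Ω

Z_L = Z_0·(1 + Γ)/(1 − Γ) = 50·(0.74 − j0.19)/(1.26 + j0.19)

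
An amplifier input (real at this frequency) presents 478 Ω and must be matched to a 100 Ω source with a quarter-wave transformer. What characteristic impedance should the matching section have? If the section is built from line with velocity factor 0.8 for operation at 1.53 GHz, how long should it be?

Z_qwt = √(Z_0·R_L) = √(100 × 478) = √47800
λ = 0.8·c/f = 0.157 m, so l = λ/4 = 0.0392 m

Z_qwt ≈ 219 Ω; length ≈ 3.92 cm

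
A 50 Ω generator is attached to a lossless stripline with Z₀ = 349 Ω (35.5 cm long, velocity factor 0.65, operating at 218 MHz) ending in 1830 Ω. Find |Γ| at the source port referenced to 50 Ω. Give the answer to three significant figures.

λ = v/f = 0.65·c / 218 MHz = 0.894 m
βl = 2π·l/λ = 2π × 0.397 = 143°
tan(βl) = -0.757
Z_in = Z_0·(Z_L + jZ_0·tanβl)/(Z_0 + jZ_L·tanβl) = 172 + j418 Ω
Γ_s = (Z_in − Z_s)/(Z_in + Z_s) = (122 + j418)/(222 + j418), |Γ_s| = 0.92

|Γ| ≈ 0.92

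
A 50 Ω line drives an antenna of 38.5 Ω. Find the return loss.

Γ = (38.5 − 50)/(38.5 + 50) = -0.13
RL = −20·log₁₀|Γ| = −20·log₁₀(0.13)

RL ≈ 17.7 dB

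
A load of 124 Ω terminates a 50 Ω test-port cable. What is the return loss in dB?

Γ = (124 − 50)/(124 + 50) = 0.425
RL = −20·log₁₀|Γ| = −20·log₁₀(0.425)

RL ≈ 7.43 dB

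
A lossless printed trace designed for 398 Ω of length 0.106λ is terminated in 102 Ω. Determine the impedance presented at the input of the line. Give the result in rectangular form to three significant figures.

βl = 2π × 0.106 = 38.2°
tan(βl) = tan(38.2°) = 0.786
Z_in = Z_0·(Z_L + jZ_0·tanβl)/(Z_0 + jZ_L·tanβl)
     = 398·(102 + j313)/(398 + j80.2)

Z_in ≈ 159 + j281 Ω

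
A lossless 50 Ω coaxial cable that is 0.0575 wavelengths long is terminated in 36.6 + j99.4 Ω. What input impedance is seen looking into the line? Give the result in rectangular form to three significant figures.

Z_in ≈ 302 + j139 Ω

βl = 2π × 0.0575 = 20.7°
tan(βl) = tan(20.7°) = 0.378
Z_in = Z_0·(Z_L + jZ_0·tanβl)/(Z_0 + jZ_L·tanβl)
     = 50·(36.6 + j118)/(12.4 + j13.8)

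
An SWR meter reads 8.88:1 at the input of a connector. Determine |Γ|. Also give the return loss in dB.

|Γ| = (S − 1)/(S + 1) = (8.88 − 1)/(8.88 + 1) = 7.88/9.88
RL = −20·log₁₀|Γ| = −20·log₁₀(0.798)

|Γ| ≈ 0.798; return loss ≈ 1.96 dB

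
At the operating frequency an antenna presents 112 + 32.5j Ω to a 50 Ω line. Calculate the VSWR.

VSWR ≈ 2.47

Γ = (Z_L − Z_0)/(Z_L + Z_0) = (62 + j32.5)/(162 + j32.5)
|Γ| = 70/165 = 0.424
VSWR = (1 + |Γ|)/(1 − |Γ|) = 1.42/0.576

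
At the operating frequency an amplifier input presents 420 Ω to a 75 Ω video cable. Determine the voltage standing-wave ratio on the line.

VSWR ≈ 5.6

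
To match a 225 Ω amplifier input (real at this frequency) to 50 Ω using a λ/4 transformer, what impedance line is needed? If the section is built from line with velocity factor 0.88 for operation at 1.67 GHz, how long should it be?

Z_qwt = √(Z_0·R_L) = √(50 × 225) = √11250
λ = 0.88·c/f = 0.158 m, so l = λ/4 = 0.0395 m

Z_qwt ≈ 106 Ω; length ≈ 3.95 cm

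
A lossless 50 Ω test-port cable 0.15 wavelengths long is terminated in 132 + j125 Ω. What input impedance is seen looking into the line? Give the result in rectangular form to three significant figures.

βl = 2π × 0.15 = 54°
tan(βl) = tan(54°) = 1.38
Z_in = Z_0·(Z_L + jZ_0·tanβl)/(Z_0 + jZ_L·tanβl)
     = 50·(132 + j194)/(-122 + j182)

Z_in ≈ 19.9 − j49.7 Ω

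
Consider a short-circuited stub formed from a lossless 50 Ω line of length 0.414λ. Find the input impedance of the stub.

βl = 2π × 0.414 = 149°
tan(βl) = -0.6
For a short-circuited stub, Z_in = jZ_0·tan(βl)

Z_in ≈ −j30 Ω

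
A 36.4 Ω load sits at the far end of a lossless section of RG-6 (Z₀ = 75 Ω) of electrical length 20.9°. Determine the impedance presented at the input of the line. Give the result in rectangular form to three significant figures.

tan(βl) = tan(20.9°) = 0.382
Z_in = Z_0·(Z_L + jZ_0·tanβl)/(Z_0 + jZ_L·tanβl)
     = 75·(36.4 + j28.6)/(75 + j13.9)

Z_in ≈ 40.3 + j21.2 Ω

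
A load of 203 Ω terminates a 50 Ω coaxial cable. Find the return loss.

RL ≈ 4.37 dB

Γ = (203 − 50)/(203 + 50) = 0.605
RL = −20·log₁₀|Γ| = −20·log₁₀(0.605)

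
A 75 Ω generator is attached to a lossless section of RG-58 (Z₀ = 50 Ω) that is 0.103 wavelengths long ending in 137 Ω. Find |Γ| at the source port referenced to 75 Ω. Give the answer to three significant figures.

βl = 2π × 0.103 = 37.1°
tan(βl) = 0.756
Z_in = Z_0·(Z_L + jZ_0·tanβl)/(Z_0 + jZ_L·tanβl) = 40.7 − j46.5 Ω
Γ_s = (Z_in − Z_s)/(Z_in + Z_s) = (-34.3 − j46.5)/(116 − j46.5), |Γ_s| = 0.463

|Γ| ≈ 0.463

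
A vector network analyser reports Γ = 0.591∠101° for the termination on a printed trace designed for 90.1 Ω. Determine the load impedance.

Z_L = Z_0·(1 + Γ)/(1 − Γ) = 90.1·(0.887 + j0.58)/(1.11 − j0.58)

Z_L ≈ 37.2 + j66.4 Ω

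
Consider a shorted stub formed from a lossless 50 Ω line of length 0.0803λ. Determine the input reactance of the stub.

βl = 2π × 0.0803 = 28.9°
tan(βl) = 0.552
For a shorted stub, Z_in = jZ_0·tan(βl)

X_in ≈ 27.6 Ω (inductive)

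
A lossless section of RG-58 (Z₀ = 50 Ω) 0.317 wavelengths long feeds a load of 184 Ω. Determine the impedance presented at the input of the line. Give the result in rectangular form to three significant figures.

βl = 2π × 0.317 = 114°
tan(βl) = tan(114°) = -2.23
Z_in = Z_0·(Z_L + jZ_0·tanβl)/(Z_0 + jZ_L·tanβl)
     = 50·(184 − j112)/(50 − j411)

Z_in ≈ 16.1 + j20.4 Ω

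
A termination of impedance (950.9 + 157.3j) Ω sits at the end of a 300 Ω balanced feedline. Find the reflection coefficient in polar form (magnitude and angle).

Γ ≈ 0.531 ∠ 6.42°

Γ = (Z_L − Z_0)/(Z_L + Z_0) = (650.9 + j157.3)/(1251 + j157.3)
|Γ| = 670/1260 = 0.531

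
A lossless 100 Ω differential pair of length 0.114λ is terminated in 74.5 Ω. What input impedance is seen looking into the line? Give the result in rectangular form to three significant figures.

Z_in ≈ 92.2 + j27.3 Ω

βl = 2π × 0.114 = 41°
tan(βl) = tan(41°) = 0.871
Z_in = Z_0·(Z_L + jZ_0·tanβl)/(Z_0 + jZ_L·tanβl)
     = 100·(74.5 + j87.1)/(100 + j64.9)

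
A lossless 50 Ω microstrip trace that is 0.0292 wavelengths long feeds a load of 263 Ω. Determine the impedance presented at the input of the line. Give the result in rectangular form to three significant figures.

βl = 2π × 0.0292 = 10.5°
tan(βl) = tan(10.5°) = 0.186
Z_in = Z_0·(Z_L + jZ_0·tanβl)/(Z_0 + jZ_L·tanβl)
     = 50·(263 + j9.28)/(50 + j48.8)

Z_in ≈ 139 − j127 Ω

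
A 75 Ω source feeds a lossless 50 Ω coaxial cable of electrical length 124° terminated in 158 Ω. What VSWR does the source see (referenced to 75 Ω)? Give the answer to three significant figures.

tan(βl) = -1.48
Z_in = Z_0·(Z_L + jZ_0·tanβl)/(Z_0 + jZ_L·tanβl) = 22 + j29 Ω
Γ_s = (Z_in − Z_s)/(Z_in + Z_s) = (-53 + j29)/(97 + j29), |Γ_s| = 0.597
VSWR = (1 + |Γ_s|)/(1 − |Γ_s|)

VSWR ≈ 3.96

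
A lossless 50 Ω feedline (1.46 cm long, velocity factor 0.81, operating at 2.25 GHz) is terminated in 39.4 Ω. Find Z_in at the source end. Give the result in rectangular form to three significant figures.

λ = v/f = 0.81·c / 2.25 GHz = 0.108 m
βl = 2π·l/λ = 2π × 0.135 = 48.7°
tan(βl) = tan(48.7°) = 1.14
Z_in = Z_0·(Z_L + jZ_0·tanβl)/(Z_0 + jZ_L·tanβl)
     = 50·(39.4 + j56.8)/(50 + j44.8)

Z_in ≈ 50.1 + j12 Ω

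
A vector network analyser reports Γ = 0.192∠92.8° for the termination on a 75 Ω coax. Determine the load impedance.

Z_L ≈ 68.4 + j27.2 Ω

Z_L = Z_0·(1 + Γ)/(1 − Γ) = 75·(0.991 + j0.192)/(1.01 − j0.192)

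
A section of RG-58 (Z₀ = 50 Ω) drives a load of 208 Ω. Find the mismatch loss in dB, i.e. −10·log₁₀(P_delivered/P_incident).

mismatch loss ≈ 2.04 dB

Γ = (208 − 50)/(208 + 50) = 0.612
|Γ|² = 0.375, so P_del/P_inc = 1 − |Γ|² = 0.625
ML = −10·log₁₀(1 − |Γ|²)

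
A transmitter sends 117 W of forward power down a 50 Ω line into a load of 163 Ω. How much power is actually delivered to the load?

Γ = (163 − 50)/(163 + 50) = 0.531
|Γ|² = 0.281
P_refl = |Γ|²·P_inc = 32.9 W, P_del = (1 − |Γ|²)·P_inc = 84.1 W

P_delivered ≈ 84.1 W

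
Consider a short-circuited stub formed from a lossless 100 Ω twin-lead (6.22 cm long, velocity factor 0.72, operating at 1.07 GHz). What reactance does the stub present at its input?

λ = v/f = 0.72·c / 1.07 GHz = 0.202 m
βl = 2π·l/λ = 2π × 0.308 = 111°
tan(βl) = -2.62
For a short-circuited stub, Z_in = jZ_0·tan(βl)

X_in ≈ -262 Ω (capacitive)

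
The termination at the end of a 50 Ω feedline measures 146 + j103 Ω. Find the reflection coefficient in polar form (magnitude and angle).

Γ = (Z_L − Z_0)/(Z_L + Z_0) = (96 + j103)/(196 + j103)
|Γ| = 141/221 = 0.636

Γ ≈ 0.636 ∠ 19.3°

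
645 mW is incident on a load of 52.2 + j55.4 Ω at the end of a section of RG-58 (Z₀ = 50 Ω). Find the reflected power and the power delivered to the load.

|Γ| = |(2.2 + j55.4)/(102.2 + j55.4)| = 0.477
|Γ|² = 0.227
P_refl = |Γ|²·P_inc = 147 mW, P_del = (1 − |Γ|²)·P_inc = 498 mW

P_reflected ≈ 147 mW; P_delivered ≈ 498 mW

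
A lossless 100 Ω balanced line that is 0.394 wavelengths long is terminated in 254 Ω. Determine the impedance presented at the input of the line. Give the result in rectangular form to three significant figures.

βl = 2π × 0.394 = 142°
tan(βl) = tan(142°) = -0.786
Z_in = Z_0·(Z_L + jZ_0·tanβl)/(Z_0 + jZ_L·tanβl)
     = 100·(254 − j78.6)/(100 − j200)

Z_in ≈ 82.4 + j86 Ω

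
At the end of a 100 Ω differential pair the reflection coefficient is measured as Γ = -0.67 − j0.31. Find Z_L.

Z_L ≈ 15.8 − j21.5 Ω

Z_L = Z_0·(1 + Γ)/(1 − Γ) = 100·(0.33 − j0.31)/(1.67 + j0.31)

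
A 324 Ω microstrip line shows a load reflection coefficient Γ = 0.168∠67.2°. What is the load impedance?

Z_L ≈ 351 + j112 Ω

Z_L = Z_0·(1 + Γ)/(1 − Γ) = 324·(1.07 + j0.155)/(0.935 − j0.155)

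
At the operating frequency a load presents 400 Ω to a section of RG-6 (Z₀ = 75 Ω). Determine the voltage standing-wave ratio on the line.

VSWR ≈ 5.33

For a purely resistive load, VSWR = R_L/Z_0 or Z_0/R_L (whichever > 1) = 400/75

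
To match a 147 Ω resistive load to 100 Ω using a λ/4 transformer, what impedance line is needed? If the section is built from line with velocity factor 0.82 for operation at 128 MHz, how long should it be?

Z_qwt ≈ 121 Ω; length ≈ 48 cm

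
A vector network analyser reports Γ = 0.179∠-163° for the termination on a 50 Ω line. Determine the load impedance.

Z_L = Z_0·(1 + Γ)/(1 − Γ) = 50·(0.829 − j0.0523)/(1.17 + j0.0523)

Z_L ≈ 35.2 − j3.81 Ω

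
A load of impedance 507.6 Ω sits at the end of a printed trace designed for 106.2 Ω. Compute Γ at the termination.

Γ = 0.654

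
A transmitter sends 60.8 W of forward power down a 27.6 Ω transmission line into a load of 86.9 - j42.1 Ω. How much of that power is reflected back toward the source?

|Γ| = |(59.3 − j42.1)/(114.5 − j42.1)| = 0.596
|Γ|² = 0.355
P_refl = |Γ|²·P_inc = 21.6 W, P_del = (1 − |Γ|²)·P_inc = 39.2 W

P_reflected ≈ 21.6 W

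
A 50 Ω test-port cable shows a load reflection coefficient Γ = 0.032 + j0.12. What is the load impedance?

Z_L = Z_0·(1 + Γ)/(1 − Γ) = 50·(1.03 + j0.12)/(0.968 − j0.12)

Z_L ≈ 51.7 + j12.6 Ω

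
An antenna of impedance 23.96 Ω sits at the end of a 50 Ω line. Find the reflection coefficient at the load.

Γ = (Z_L − Z_0)/(Z_L + Z_0) = (23.96 − 50)/(23.96 + 50) = -26.04/73.96

Γ = -0.352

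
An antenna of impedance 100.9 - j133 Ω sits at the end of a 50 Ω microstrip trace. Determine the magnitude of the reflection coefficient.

|Γ| ≈ 0.708

Γ = (Z_L − Z_0)/(Z_L + Z_0) = (50.9 − j133)/(150.9 − j133)
|Γ| = 142/201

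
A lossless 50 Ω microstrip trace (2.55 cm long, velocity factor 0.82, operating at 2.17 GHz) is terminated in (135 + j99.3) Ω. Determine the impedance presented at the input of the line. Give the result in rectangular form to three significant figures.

Z_in ≈ 13 − j16.8 Ω

λ = v/f = 0.82·c / 2.17 GHz = 0.113 m
βl = 2π·l/λ = 2π × 0.225 = 81°
tan(βl) = tan(81°) = 6.3
Z_in = Z_0·(Z_L + jZ_0·tanβl)/(Z_0 + jZ_L·tanβl)
     = 50·(135 + j414)/(-575 + j850)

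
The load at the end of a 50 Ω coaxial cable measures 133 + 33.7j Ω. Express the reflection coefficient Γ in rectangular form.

Γ ≈ 0.471 + j0.0973

Γ = (Z_L − Z_0)/(Z_L + Z_0) = (83 + j33.7)/(183 + j33.7)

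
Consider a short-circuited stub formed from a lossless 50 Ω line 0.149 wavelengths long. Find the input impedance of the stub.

βl = 2π × 0.149 = 53.6°
tan(βl) = 1.36
For a short-circuited stub, Z_in = jZ_0·tan(βl)

Z_in ≈ +j67.9 Ω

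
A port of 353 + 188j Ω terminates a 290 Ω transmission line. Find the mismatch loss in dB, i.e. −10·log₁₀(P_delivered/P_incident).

Γ = (63 + j188)/(643 + j188), |Γ| = 0.296
|Γ|² = 0.0876, so P_del/P_inc = 1 − |Γ|² = 0.912
ML = −10·log₁₀(1 − |Γ|²)

mismatch loss ≈ 0.398 dB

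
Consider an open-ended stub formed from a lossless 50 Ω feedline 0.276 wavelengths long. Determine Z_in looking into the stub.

Z_in ≈ +j8.24 Ω

βl = 2π × 0.276 = 99.4°
tan(βl) = -6.07
For an open-ended stub, Z_in = −jZ_0·cot(βl) = −jZ_0/tan(βl)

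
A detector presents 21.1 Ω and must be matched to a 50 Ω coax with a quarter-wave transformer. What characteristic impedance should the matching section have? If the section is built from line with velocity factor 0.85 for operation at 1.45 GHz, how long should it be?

Z_qwt ≈ 32.5 Ω; length ≈ 4.4 cm

Z_qwt = √(Z_0·R_L) = √(50 × 21.1) = √1055
λ = 0.85·c/f = 0.176 m, so l = λ/4 = 0.044 m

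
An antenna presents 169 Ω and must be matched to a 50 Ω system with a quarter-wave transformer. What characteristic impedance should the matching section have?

Z_qwt ≈ 91.9 Ω

Z_qwt = √(Z_0·R_L) = √(50 × 169) = √8450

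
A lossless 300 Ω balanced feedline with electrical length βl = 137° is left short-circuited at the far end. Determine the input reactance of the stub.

tan(βl) = -0.933
For a short-circuited stub, Z_in = jZ_0·tan(βl)

X_in ≈ -280 Ω (capacitive)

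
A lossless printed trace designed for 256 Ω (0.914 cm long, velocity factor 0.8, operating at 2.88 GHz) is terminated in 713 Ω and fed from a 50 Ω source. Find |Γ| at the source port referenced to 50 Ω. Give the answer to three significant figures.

λ = v/f = 0.8·c / 2.88 GHz = 0.0833 m
βl = 2π·l/λ = 2π × 0.11 = 39.5°
tan(βl) = 0.824
Z_in = Z_0·(Z_L + jZ_0·tanβl)/(Z_0 + jZ_L·tanβl) = 191 − j227 Ω
Γ_s = (Z_in − Z_s)/(Z_in + Z_s) = (141 − j227)/(241 − j227), |Γ_s| = 0.808

|Γ| ≈ 0.808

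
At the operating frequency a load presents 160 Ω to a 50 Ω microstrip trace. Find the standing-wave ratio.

For a purely resistive load, VSWR = R_L/Z_0 or Z_0/R_L (whichever > 1) = 160/50

VSWR ≈ 3.2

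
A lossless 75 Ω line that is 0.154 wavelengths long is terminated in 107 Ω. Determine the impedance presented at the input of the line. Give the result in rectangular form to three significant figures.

βl = 2π × 0.154 = 55.4°
tan(βl) = tan(55.4°) = 1.45
Z_in = Z_0·(Z_L + jZ_0·tanβl)/(Z_0 + jZ_L·tanβl)
     = 75·(107 + j109)/(75 + j155)

Z_in ≈ 62.9 − j21.3 Ω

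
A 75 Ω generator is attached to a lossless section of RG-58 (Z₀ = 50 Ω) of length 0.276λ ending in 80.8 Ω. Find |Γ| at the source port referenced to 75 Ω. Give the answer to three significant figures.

|Γ| ≈ 0.411

βl = 2π × 0.276 = 99.4°
tan(βl) = -6.07
Z_in = Z_0·(Z_L + jZ_0·tanβl)/(Z_0 + jZ_L·tanβl) = 31.5 + j5.03 Ω
Γ_s = (Z_in − Z_s)/(Z_in + Z_s) = (-43.5 + j5.03)/(106 + j5.03), |Γ_s| = 0.411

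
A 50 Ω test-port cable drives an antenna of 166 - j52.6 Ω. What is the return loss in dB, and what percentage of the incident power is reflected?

Γ = (116 − j52.6)/(216 − j52.6), |Γ| = 0.573
RL = −20·log₁₀(0.573) = 4.84 dB
P_refl/P_inc = |Γ|² = 0.328

RL ≈ 4.84 dB; 32.8% of incident power reflected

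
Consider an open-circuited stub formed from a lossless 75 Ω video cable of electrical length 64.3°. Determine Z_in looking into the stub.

Z_in ≈ −j36.1 Ω

tan(βl) = 2.08
For an open-circuited stub, Z_in = −jZ_0·cot(βl) = −jZ_0/tan(βl)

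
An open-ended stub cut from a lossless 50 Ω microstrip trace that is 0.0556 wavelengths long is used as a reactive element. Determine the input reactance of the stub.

X_in ≈ -137 Ω (capacitive)

βl = 2π × 0.0556 = 20°
tan(βl) = 0.364
For an open-ended stub, Z_in = −jZ_0·cot(βl) = −jZ_0/tan(βl)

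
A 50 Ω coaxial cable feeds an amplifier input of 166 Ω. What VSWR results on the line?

VSWR ≈ 3.32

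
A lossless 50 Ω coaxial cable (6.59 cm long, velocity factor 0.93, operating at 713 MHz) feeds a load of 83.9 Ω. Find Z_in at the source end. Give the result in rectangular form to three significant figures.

Z_in ≈ 35.3 − j16.3 Ω

λ = v/f = 0.93·c / 713 MHz = 0.391 m
βl = 2π·l/λ = 2π × 0.168 = 60.6°
tan(βl) = tan(60.6°) = 1.78
Z_in = Z_0·(Z_L + jZ_0·tanβl)/(Z_0 + jZ_L·tanβl)
     = 50·(83.9 + j88.8)/(50 + j149)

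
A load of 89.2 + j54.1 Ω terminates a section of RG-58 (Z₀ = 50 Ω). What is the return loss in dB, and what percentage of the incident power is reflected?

RL ≈ 6.99 dB; 20% of incident power reflected

Γ = (39.2 + j54.1)/(139.2 + j54.1), |Γ| = 0.447
RL = −20·log₁₀(0.447) = 6.99 dB
P_refl/P_inc = |Γ|² = 0.2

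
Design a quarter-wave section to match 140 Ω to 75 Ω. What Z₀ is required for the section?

Z_qwt = √(Z_0·R_L) = √(75 × 140) = √10500

Z_qwt ≈ 102 Ω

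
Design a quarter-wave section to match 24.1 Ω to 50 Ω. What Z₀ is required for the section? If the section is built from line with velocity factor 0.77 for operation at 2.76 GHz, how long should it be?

Z_qwt = √(Z_0·R_L) = √(50 × 24.1) = √1205
λ = 0.77·c/f = 0.0837 m, so l = λ/4 = 0.0209 m

Z_qwt ≈ 34.7 Ω; length ≈ 2.09 cm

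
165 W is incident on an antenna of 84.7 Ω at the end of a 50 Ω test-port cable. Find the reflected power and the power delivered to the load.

P_reflected ≈ 10.9 W; P_delivered ≈ 154 W

Γ = (84.7 − 50)/(84.7 + 50) = 0.258
|Γ|² = 0.0664
P_refl = |Γ|²·P_inc = 10.9 W, P_del = (1 − |Γ|²)·P_inc = 154 W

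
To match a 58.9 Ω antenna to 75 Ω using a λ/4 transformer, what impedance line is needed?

Z_qwt ≈ 66.5 Ω

Z_qwt = √(Z_0·R_L) = √(75 × 58.9) = √4418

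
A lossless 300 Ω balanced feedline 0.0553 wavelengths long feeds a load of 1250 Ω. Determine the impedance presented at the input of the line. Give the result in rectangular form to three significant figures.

Z_in ≈ 431 − j542 Ω

βl = 2π × 0.0553 = 19.9°
tan(βl) = tan(19.9°) = 0.362
Z_in = Z_0·(Z_L + jZ_0·tanβl)/(Z_0 + jZ_L·tanβl)
     = 300·(1250 + j109)/(300 + j453)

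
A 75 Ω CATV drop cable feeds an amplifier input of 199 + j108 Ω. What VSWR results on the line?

Γ = (Z_L − Z_0)/(Z_L + Z_0) = (124 + j108)/(274 + j108)
|Γ| = 164/295 = 0.558
VSWR = (1 + |Γ|)/(1 − |Γ|) = 1.56/0.442

VSWR ≈ 3.53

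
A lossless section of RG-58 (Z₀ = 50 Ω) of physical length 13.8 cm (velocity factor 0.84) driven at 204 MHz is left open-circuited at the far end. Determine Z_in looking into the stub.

Z_in ≈ −j59.1 Ω

λ = v/f = 0.84·c / 204 MHz = 1.24 m
βl = 2π·l/λ = 2π × 0.112 = 40.2°
tan(βl) = 0.846
For an open-circuited stub, Z_in = −jZ_0·cot(βl) = −jZ_0/tan(βl)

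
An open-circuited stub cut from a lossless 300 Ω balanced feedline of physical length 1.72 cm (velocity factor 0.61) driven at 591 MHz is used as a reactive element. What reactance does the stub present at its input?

λ = v/f = 0.61·c / 591 MHz = 0.31 m
βl = 2π·l/λ = 2π × 0.0555 = 20°
tan(βl) = 0.364
For an open-circuited stub, Z_in = −jZ_0·cot(βl) = −jZ_0/tan(βl)

X_in ≈ -824 Ω (capacitive)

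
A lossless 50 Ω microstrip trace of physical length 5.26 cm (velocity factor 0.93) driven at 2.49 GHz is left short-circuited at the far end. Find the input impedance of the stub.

λ = v/f = 0.93·c / 2.49 GHz = 0.112 m
βl = 2π·l/λ = 2π × 0.469 = 169°
tan(βl) = -0.194
For a short-circuited stub, Z_in = jZ_0·tan(βl)

Z_in ≈ −j9.72 Ω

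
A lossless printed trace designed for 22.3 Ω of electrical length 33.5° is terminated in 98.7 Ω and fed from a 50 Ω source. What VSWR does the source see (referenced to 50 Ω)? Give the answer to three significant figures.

VSWR ≈ 4.56

tan(βl) = 0.662
Z_in = Z_0·(Z_L + jZ_0·tanβl)/(Z_0 + jZ_L·tanβl) = 14.8 − j28.6 Ω
Γ_s = (Z_in − Z_s)/(Z_in + Z_s) = (-35.2 − j28.6)/(64.8 − j28.6), |Γ_s| = 0.64
VSWR = (1 + |Γ_s|)/(1 − |Γ_s|)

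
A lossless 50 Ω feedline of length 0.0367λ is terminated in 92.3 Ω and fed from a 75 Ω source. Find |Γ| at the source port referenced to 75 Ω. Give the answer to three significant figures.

βl = 2π × 0.0367 = 13.2°
tan(βl) = 0.235
Z_in = Z_0·(Z_L + jZ_0·tanβl)/(Z_0 + jZ_L·tanβl) = 82 − j23.8 Ω
Γ_s = (Z_in − Z_s)/(Z_in + Z_s) = (6.99 − j23.8)/(157 − j23.8), |Γ_s| = 0.156

|Γ| ≈ 0.156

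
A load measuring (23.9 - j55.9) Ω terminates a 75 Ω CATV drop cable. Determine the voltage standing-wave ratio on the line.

Γ = (Z_L − Z_0)/(Z_L + Z_0) = (-51.1 − j55.9)/(98.9 − j55.9)
|Γ| = 75.7/114 = 0.667
VSWR = (1 + |Γ|)/(1 − |Γ|) = 1.67/0.333

VSWR ≈ 5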